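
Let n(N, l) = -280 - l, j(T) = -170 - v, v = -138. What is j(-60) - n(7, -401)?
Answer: -153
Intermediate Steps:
j(T) = -32 (j(T) = -170 - 1*(-138) = -170 + 138 = -32)
j(-60) - n(7, -401) = -32 - (-280 - 1*(-401)) = -32 - (-280 + 401) = -32 - 1*121 = -32 - 121 = -153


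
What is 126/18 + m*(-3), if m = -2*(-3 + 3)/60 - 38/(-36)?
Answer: 23/6 ≈ 3.8333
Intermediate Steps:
m = 19/18 (m = -2*0*(1/60) - 38*(-1/36) = 0*(1/60) + 19/18 = 0 + 19/18 = 19/18 ≈ 1.0556)
126/18 + m*(-3) = 126/18 + (19/18)*(-3) = 126*(1/18) - 19/6 = 7 - 19/6 = 23/6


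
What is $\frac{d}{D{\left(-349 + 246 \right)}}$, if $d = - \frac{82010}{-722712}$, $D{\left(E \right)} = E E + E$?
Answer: $\frac{41005}{3796406136} \approx 1.0801 \cdot 10^{-5}$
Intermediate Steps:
$D{\left(E \right)} = E + E^{2}$ ($D{\left(E \right)} = E^{2} + E = E + E^{2}$)
$d = \frac{41005}{361356}$ ($d = \left(-82010\right) \left(- \frac{1}{722712}\right) = \frac{41005}{361356} \approx 0.11348$)
$\frac{d}{D{\left(-349 + 246 \right)}} = \frac{41005}{361356 \left(-349 + 246\right) \left(1 + \left(-349 + 246\right)\right)} = \frac{41005}{361356 \left(- 103 \left(1 - 103\right)\right)} = \frac{41005}{361356 \left(\left(-103\right) \left(-102\right)\right)} = \frac{41005}{361356 \cdot 10506} = \frac{41005}{361356} \cdot \frac{1}{10506} = \frac{41005}{3796406136}$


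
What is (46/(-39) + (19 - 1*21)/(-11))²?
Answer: 183184/184041 ≈ 0.99534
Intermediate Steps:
(46/(-39) + (19 - 1*21)/(-11))² = (46*(-1/39) + (19 - 21)*(-1/11))² = (-46/39 - 2*(-1/11))² = (-46/39 + 2/11)² = (-428/429)² = 183184/184041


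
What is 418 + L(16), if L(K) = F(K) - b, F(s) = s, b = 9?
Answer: 425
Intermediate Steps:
L(K) = -9 + K (L(K) = K - 1*9 = K - 9 = -9 + K)
418 + L(16) = 418 + (-9 + 16) = 418 + 7 = 425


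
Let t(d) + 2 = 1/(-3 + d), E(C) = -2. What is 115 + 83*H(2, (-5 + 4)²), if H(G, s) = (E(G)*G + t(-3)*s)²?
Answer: 117767/36 ≈ 3271.3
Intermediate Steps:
t(d) = -2 + 1/(-3 + d)
H(G, s) = (-2*G - 13*s/6)² (H(G, s) = (-2*G + ((7 - 2*(-3))/(-3 - 3))*s)² = (-2*G + ((7 + 6)/(-6))*s)² = (-2*G + (-⅙*13)*s)² = (-2*G - 13*s/6)²)
115 + 83*H(2, (-5 + 4)²) = 115 + 83*((12*2 + 13*(-5 + 4)²)²/36) = 115 + 83*((24 + 13*(-1)²)²/36) = 115 + 83*((24 + 13*1)²/36) = 115 + 83*((24 + 13)²/36) = 115 + 83*((1/36)*37²) = 115 + 83*((1/36)*1369) = 115 + 83*(1369/36) = 115 + 113627/36 = 117767/36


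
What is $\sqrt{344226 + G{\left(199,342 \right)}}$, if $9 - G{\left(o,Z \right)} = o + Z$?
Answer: $\sqrt{343694} \approx 586.25$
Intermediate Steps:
$G{\left(o,Z \right)} = 9 - Z - o$ ($G{\left(o,Z \right)} = 9 - \left(o + Z\right) = 9 - \left(Z + o\right) = 9 - Z - o$)
$\sqrt{344226 + G{\left(199,342 \right)}} = \sqrt{344226 - 532} = \sqrt{343694}$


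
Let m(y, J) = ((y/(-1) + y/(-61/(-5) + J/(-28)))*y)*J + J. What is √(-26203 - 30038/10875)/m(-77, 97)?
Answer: -1223*I*√123969633405/1354435026900 ≈ -0.00031793*I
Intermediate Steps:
m(y, J) = J + J*y*(-y + y/(61/5 - J/28)) (m(y, J) = ((y*(-1) + y/(-61*(-⅕) + J*(-1/28)))*y)*J + J = ((-y + y/(61/5 - J/28))*y)*J + J = (y*(-y + y/(61/5 - J/28)))*J + J = J*y*(-y + y/(61/5 - J/28)) + J = J + J*y*(-y + y/(61/5 - J/28)))
√(-26203 - 30038/10875)/m(-77, 97) = √(-26203 - 30038/10875)/((97*(-1708 + 5*97 + 1568*(-77)² - 5*97*(-77)²)/(-1708 + 5*97))) = √(-26203 - 30038*1/10875)/((97*(-1708 + 485 + 1568*5929 - 5*97*5929)/(-1708 + 485))) = √(-26203 - 30038/10875)/((97*(-1708 + 485 + 9296672 - 2875565)/(-1223))) = √(-284987663/10875)/((97*(-1/1223)*6419884)) = (I*√123969633405/2175)/(-622728748/1223) = (I*√123969633405/2175)*(-1223/622728748) = -1223*I*√123969633405/1354435026900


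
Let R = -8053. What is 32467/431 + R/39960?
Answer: 1293910477/17222760 ≈ 75.128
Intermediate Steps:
32467/431 + R/39960 = 32467/431 - 8053/39960 = 1293910477/17222760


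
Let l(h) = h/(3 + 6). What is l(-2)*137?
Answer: -274/9 ≈ -30.444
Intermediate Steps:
l(h) = h/9
l(-2)*137 = ((1/9)*(-2))*137 = -2/9*137 = -274/9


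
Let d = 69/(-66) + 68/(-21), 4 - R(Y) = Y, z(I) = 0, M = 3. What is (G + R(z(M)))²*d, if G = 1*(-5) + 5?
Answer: -15832/231 ≈ -68.537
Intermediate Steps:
R(Y) = 4 - Y
G = 0 (G = -5 + 5 = 0)
d = -1979/462 (d = 69*(-1/66) + 68*(-1/21) = -23/22 - 68/21 = -1979/462 ≈ -4.2835)
(G + R(z(M)))²*d = (0 + (4 - 1*0))²*(-1979/462) = (0 + (4 + 0))²*(-1979/462) = (0 + 4)²*(-1979/462) = 4²*(-1979/462) = 16*(-1979/462) = -15832/231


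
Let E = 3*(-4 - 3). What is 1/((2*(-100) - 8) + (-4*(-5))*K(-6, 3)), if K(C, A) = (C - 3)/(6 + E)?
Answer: -1/196 ≈ -0.0051020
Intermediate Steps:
E = -21 (E = 3*(-7) = -21)
K(C, A) = ⅕ - C/15 (K(C, A) = (C - 3)/(6 - 21) = (-3 + C)/(-15) = (-3 + C)*(-1/15) = ⅕ - C/15)
1/((2*(-100) - 8) + (-4*(-5))*K(-6, 3)) = 1/((2*(-100) - 8) + (-4*(-5))*(⅕ - 1/15*(-6))) = 1/((-200 - 8) + 20*(⅕ + ⅖)) = 1/(-208 + 20*(⅗)) = 1/(-208 + 12) = 1/(-196) = -1/196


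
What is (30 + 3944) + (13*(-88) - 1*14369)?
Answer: -11539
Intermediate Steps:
(30 + 3944) + (13*(-88) - 1*14369) = 3974 + (-1144 - 14369) = 3974 - 15513 = -11539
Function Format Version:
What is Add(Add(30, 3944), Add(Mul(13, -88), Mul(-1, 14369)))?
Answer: -11539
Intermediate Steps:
Add(Add(30, 3944), Add(Mul(13, -88), Mul(-1, 14369))) = Add(3974, Add(-1144, -14369)) = Add(3974, -15513) = -11539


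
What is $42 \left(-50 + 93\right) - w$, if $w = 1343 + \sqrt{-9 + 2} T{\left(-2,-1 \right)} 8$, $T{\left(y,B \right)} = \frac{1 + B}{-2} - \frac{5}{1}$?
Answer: $463 + 40 i \sqrt{7} \approx 463.0 + 105.83 i$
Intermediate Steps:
$T{\left(y,B \right)} = - \frac{11}{2} - \frac{B}{2}$ ($T{\left(y,B \right)} = \left(1 + B\right) \left(- \frac{1}{2}\right) - 5 = \left(- \frac{1}{2} - \frac{B}{2}\right) - 5 = - \frac{11}{2} - \frac{B}{2}$)
$w = 1343 - 40 i \sqrt{7}$ ($w = 1343 + \sqrt{-9 + 2} \left(- \frac{11}{2} - - \frac{1}{2}\right) 8 = 1343 + \sqrt{-7} \left(- \frac{11}{2} + \frac{1}{2}\right) 8 = 1343 + i \sqrt{7} \left(-5\right) 8 = 1343 + - 5 i \sqrt{7} \cdot 8 = 1343 - 40 i \sqrt{7} \approx 1343.0 - 105.83 i$)
$42 \left(-50 + 93\right) - w = 42 \left(-50 + 93\right) - \left(1343 - 40 i \sqrt{7}\right) = 42 \cdot 43 - \left(1343 - 40 i \sqrt{7}\right) = 1806 - \left(1343 - 40 i \sqrt{7}\right) = 463 + 40 i \sqrt{7}$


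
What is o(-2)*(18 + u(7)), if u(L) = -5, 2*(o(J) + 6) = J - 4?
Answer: -117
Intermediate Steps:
o(J) = -8 + J/2 (o(J) = -6 + (J - 4)/2 = -6 + (-4 + J)/2 = -6 + (-2 + J/2) = -8 + J/2)
o(-2)*(18 + u(7)) = (-8 + (½)*(-2))*(18 - 5) = (-8 - 1)*13 = -9*13 = -117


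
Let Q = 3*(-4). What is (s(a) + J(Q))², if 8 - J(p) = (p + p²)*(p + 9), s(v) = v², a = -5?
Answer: 184041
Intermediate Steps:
Q = -12
J(p) = 8 - (9 + p)*(p + p²) (J(p) = 8 - (p + p²)*(p + 9) = 8 - (p + p²)*(9 + p) = 8 - (9 + p)*(p + p²))
(s(a) + J(Q))² = ((-5)² + (8 - 1*(-12)³ - 10*(-12)² - 9*(-12)))² = (25 + (8 - 1*(-1728) - 10*144 + 108))² = (25 + (8 + 1728 - 1440 + 108))² = (25 + 404)² = 429² = 184041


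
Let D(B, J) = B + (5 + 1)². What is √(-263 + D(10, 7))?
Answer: I*√217 ≈ 14.731*I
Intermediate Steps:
D(B, J) = 36 + B (D(B, J) = B + 6² = B + 36 = 36 + B)
√(-263 + D(10, 7)) = √(-263 + (36 + 10)) = √(-263 + 46) = √(-217) = I*√217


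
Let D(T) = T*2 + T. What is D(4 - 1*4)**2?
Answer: 0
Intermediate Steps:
D(T) = 3*T (D(T) = 2*T + T = 3*T)
D(4 - 1*4)**2 = (3*(4 - 1*4))**2 = (3*(4 - 4))**2 = (3*0)**2 = 0**2 = 0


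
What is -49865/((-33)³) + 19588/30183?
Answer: 736336417/361562157 ≈ 2.0365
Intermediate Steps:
-49865/((-33)³) + 19588/30183 = -49865/(-35937) + 19588*(1/30183) = -49865*(-1/35937) + 19588/30183 = 49865/35937 + 19588/30183 = 736336417/361562157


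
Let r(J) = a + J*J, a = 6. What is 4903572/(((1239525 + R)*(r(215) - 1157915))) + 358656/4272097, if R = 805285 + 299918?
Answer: 77904213527872169/927969460284111112 ≈ 0.083951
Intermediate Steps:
r(J) = 6 + J² (r(J) = 6 + J*J = 6 + J²)
R = 1105203
4903572/(((1239525 + R)*(r(215) - 1157915))) + 358656/4272097 = 4903572/(((1239525 + 1105203)*((6 + 215²) - 1157915))) + 358656/4272097 = 4903572/((2344728*((6 + 46225) - 1157915))) + 358656*(1/4272097) = 4903572/((2344728*(46231 - 1157915))) + 358656/4272097 = 4903572/((2344728*(-1111684))) + 358656/4272097 = 4903572/(-2606596601952) + 358656/4272097 = 4903572*(-1/2606596601952) + 358656/4272097 = -408631/217216383496 + 358656/4272097 = 77904213527872169/927969460284111112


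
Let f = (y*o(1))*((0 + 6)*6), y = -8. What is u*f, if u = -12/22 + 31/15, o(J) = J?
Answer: -24096/55 ≈ -438.11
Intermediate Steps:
f = -288 (f = (-8*1)*((0 + 6)*6) = -48*6 = -8*36 = -288)
u = 251/165 (u = -12*1/22 + 31*(1/15) = -6/11 + 31/15 = 251/165 ≈ 1.5212)
u*f = (251/165)*(-288) = -24096/55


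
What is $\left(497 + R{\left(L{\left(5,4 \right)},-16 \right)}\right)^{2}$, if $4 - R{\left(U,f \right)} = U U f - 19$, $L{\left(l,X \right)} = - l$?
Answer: $846400$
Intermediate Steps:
$R{\left(U,f \right)} = 23 - f U^{2}$ ($R{\left(U,f \right)} = 4 - \left(U U f - 19\right) = 4 - \left(U^{2} f - 19\right) = 4 - \left(f U^{2} - 19\right) = 4 - \left(-19 + f U^{2}\right) = 23 - f U^{2}$)
$\left(497 + R{\left(L{\left(5,4 \right)},-16 \right)}\right)^{2} = \left(497 - \left(-23 - 16 \left(\left(-1\right) 5\right)^{2}\right)\right)^{2} = \left(497 - \left(-23 - 16 \left(-5\right)^{2}\right)\right)^{2} = \left(497 - \left(-23 - 400\right)\right)^{2} = \left(497 + \left(23 + 400\right)\right)^{2} = \left(497 + 423\right)^{2} = 920^{2} = 846400$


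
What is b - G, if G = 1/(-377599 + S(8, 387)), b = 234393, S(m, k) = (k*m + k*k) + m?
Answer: 52674201319/224726 ≈ 2.3439e+5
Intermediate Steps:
S(m, k) = m + k² + k*m (S(m, k) = (k*m + k²) + m = (k² + k*m) + m = m + k² + k*m)
G = -1/224726 (G = 1/(-377599 + (8 + 387² + 387*8)) = 1/(-377599 + (8 + 149769 + 3096)) = 1/(-377599 + 152873) = 1/(-224726) = -1/224726 ≈ -4.4499e-6)
b - G = 234393 - 1*(-1/224726) = 234393 + 1/224726 = 52674201319/224726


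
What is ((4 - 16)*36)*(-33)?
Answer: 14256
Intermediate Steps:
((4 - 16)*36)*(-33) = -12*36*(-33) = -432*(-33) = 14256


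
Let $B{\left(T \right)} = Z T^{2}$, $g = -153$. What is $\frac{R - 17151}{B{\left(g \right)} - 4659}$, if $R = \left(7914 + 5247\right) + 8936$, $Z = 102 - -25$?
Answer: $\frac{2473}{1484142} \approx 0.0016663$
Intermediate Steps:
$Z = 127$ ($Z = 102 + 25 = 127$)
$R = 22097$ ($R = 13161 + 8936 = 22097$)
$B{\left(T \right)} = 127 T^{2}$
$\frac{R - 17151}{B{\left(g \right)} - 4659} = \frac{22097 - 17151}{127 \left(-153\right)^{2} - 4659} = \frac{4946}{127 \cdot 23409 - 4659} = \frac{4946}{2972943 - 4659} = \frac{4946}{2968284} = 4946 \cdot \frac{1}{2968284} = \frac{2473}{1484142}$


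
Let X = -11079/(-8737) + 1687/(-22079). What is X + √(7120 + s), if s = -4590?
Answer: 229873922/192904223 + √2530 ≈ 51.491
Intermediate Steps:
X = 229873922/192904223 (X = -11079*(-1/8737) + 1687*(-1/22079) = 11079/8737 - 1687/22079 = 229873922/192904223 ≈ 1.1916)
X + √(7120 + s) = 229873922/192904223 + √(7120 - 4590) = 229873922/192904223 + √2530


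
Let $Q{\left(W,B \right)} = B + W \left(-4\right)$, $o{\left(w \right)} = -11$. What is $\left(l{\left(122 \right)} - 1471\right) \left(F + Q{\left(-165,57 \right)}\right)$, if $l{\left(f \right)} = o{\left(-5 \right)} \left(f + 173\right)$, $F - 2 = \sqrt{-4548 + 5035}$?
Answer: $-3390804 - 4716 \sqrt{487} \approx -3.4949 \cdot 10^{6}$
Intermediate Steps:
$F = 2 + \sqrt{487}$ ($F = 2 + \sqrt{-4548 + 5035} = 2 + \sqrt{487} \approx 24.068$)
$Q{\left(W,B \right)} = B - 4 W$
$l{\left(f \right)} = -1903 - 11 f$ ($l{\left(f \right)} = - 11 \left(f + 173\right) = - 11 \left(173 + f\right) = -1903 - 11 f$)
$\left(l{\left(122 \right)} - 1471\right) \left(F + Q{\left(-165,57 \right)}\right) = \left(\left(-1903 - 1342\right) - 1471\right) \left(\left(2 + \sqrt{487}\right) + \left(57 - -660\right)\right) = \left(\left(-1903 - 1342\right) - 1471\right) \left(\left(2 + \sqrt{487}\right) + \left(57 + 660\right)\right) = \left(-3245 - 1471\right) \left(\left(2 + \sqrt{487}\right) + 717\right) = - 4716 \left(719 + \sqrt{487}\right) = -3390804 - 4716 \sqrt{487}$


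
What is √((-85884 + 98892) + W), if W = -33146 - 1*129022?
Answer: 2*I*√37290 ≈ 386.21*I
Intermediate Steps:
W = -162168 (W = -33146 - 129022 = -162168)
√((-85884 + 98892) + W) = √((-85884 + 98892) - 162168) = √(13008 - 162168) = √(-149160) = 2*I*√37290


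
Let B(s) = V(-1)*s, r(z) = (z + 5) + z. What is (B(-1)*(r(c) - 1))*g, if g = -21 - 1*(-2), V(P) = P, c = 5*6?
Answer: -1216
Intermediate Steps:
c = 30
r(z) = 5 + 2*z (r(z) = (5 + z) + z = 5 + 2*z)
B(s) = -s
g = -19 (g = -21 + 2 = -19)
(B(-1)*(r(c) - 1))*g = ((-1*(-1))*((5 + 2*30) - 1))*(-19) = (1*((5 + 60) - 1))*(-19) = (1*(65 - 1))*(-19) = (1*64)*(-19) = 64*(-19) = -1216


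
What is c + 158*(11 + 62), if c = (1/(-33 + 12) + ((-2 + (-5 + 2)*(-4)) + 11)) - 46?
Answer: 241688/21 ≈ 11509.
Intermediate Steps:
c = -526/21 (c = (1/(-21) + ((-2 - 3*(-4)) + 11)) - 46 = (-1/21 + ((-2 + 12) + 11)) - 46 = (-1/21 + (10 + 11)) - 46 = (-1/21 + 21) - 46 = 440/21 - 46 = -526/21 ≈ -25.048)
c + 158*(11 + 62) = -526/21 + 158*(11 + 62) = -526/21 + 158*73 = -526/21 + 11534 = 241688/21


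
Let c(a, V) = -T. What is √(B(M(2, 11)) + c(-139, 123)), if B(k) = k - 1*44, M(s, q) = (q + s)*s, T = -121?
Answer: √103 ≈ 10.149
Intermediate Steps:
M(s, q) = s*(q + s)
B(k) = -44 + k (B(k) = k - 44 = -44 + k)
c(a, V) = 121 (c(a, V) = -1*(-121) = 121)
√(B(M(2, 11)) + c(-139, 123)) = √((-44 + 2*(11 + 2)) + 121) = √((-44 + 2*13) + 121) = √((-44 + 26) + 121) = √(-18 + 121) = √103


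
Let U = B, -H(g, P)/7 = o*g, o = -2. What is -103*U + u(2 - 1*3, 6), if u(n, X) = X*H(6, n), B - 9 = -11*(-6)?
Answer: -7221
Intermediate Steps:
H(g, P) = 14*g (H(g, P) = -(-14)*g = 14*g)
B = 75 (B = 9 - 11*(-6) = 9 + 66 = 75)
U = 75
u(n, X) = 84*X (u(n, X) = X*(14*6) = X*84 = 84*X)
-103*U + u(2 - 1*3, 6) = -103*75 + 84*6 = -7725 + 504 = -7221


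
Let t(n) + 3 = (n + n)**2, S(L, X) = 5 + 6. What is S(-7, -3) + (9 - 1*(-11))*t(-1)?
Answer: 31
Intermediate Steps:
S(L, X) = 11
t(n) = -3 + 4*n**2 (t(n) = -3 + (n + n)**2 = -3 + (2*n)**2 = -3 + 4*n**2)
S(-7, -3) + (9 - 1*(-11))*t(-1) = 11 + (9 - 1*(-11))*(-3 + 4*(-1)**2) = 11 + (9 + 11)*(-3 + 4*1) = 11 + 20*(-3 + 4) = 11 + 20*1 = 11 + 20 = 31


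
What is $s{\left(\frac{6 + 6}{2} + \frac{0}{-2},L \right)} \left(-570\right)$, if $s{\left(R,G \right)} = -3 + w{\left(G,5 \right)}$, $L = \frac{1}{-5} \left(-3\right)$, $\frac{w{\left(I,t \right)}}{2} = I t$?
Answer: $-1710$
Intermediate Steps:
$w{\left(I,t \right)} = 2 I t$
$L = \frac{3}{5}$ ($L = \left(- \frac{1}{5}\right) \left(-3\right) = \frac{3}{5} \approx 0.6$)
$s{\left(R,G \right)} = -3 + 10 G$ ($s{\left(R,G \right)} = -3 + 2 G 5 = -3 + 10 G$)
$s{\left(\frac{6 + 6}{2} + \frac{0}{-2},L \right)} \left(-570\right) = \left(-3 + 10 \cdot \frac{3}{5}\right) \left(-570\right) = \left(-3 + 6\right) \left(-570\right) = 3 \left(-570\right) = -1710$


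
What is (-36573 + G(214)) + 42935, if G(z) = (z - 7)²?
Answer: 49211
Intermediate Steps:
G(z) = (-7 + z)²
(-36573 + G(214)) + 42935 = (-36573 + (-7 + 214)²) + 42935 = (-36573 + 207²) + 42935 = (-36573 + 42849) + 42935 = 6276 + 42935 = 49211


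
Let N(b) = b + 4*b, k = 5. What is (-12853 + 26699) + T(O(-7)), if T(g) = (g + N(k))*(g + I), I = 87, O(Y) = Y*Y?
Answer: 23910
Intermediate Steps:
O(Y) = Y**2
N(b) = 5*b
T(g) = (25 + g)*(87 + g) (T(g) = (g + 5*5)*(g + 87) = (g + 25)*(87 + g) = (25 + g)*(87 + g))
(-12853 + 26699) + T(O(-7)) = (-12853 + 26699) + (2175 + ((-7)**2)**2 + 112*(-7)**2) = 13846 + (2175 + 49**2 + 112*49) = 13846 + (2175 + 2401 + 5488) = 13846 + 10064 = 23910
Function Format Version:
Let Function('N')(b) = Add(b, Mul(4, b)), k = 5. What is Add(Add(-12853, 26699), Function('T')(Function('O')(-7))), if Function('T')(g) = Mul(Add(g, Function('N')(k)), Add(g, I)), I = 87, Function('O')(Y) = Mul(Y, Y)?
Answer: 23910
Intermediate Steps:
Function('O')(Y) = Pow(Y, 2)
Function('N')(b) = Mul(5, b)
Function('T')(g) = Mul(Add(25, g), Add(87, g)) (Function('T')(g) = Mul(Add(g, Mul(5, 5)), Add(g, 87)) = Mul(Add(g, 25), Add(87, g)) = Mul(Add(25, g), Add(87, g)))
Add(Add(-12853, 26699), Function('T')(Function('O')(-7))) = Add(Add(-12853, 26699), Add(2175, Pow(Pow(-7, 2), 2), Mul(112, Pow(-7, 2)))) = Add(13846, Add(2175, Pow(49, 2), Mul(112, 49))) = Add(13846, Add(2175, 2401, 5488)) = Add(13846, 10064) = 23910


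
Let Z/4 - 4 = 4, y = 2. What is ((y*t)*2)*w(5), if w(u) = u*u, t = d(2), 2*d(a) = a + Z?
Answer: 1700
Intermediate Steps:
Z = 32 (Z = 16 + 4*4 = 16 + 16 = 32)
d(a) = 16 + a/2 (d(a) = (a + 32)/2 = (32 + a)/2 = 16 + a/2)
t = 17 (t = 16 + (½)*2 = 16 + 1 = 17)
w(u) = u²
((y*t)*2)*w(5) = ((2*17)*2)*5² = (34*2)*25 = 68*25 = 1700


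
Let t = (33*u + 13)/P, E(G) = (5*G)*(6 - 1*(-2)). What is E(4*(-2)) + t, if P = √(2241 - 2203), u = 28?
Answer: -320 + 937*√38/38 ≈ -168.00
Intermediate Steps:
P = √38 ≈ 6.1644
E(G) = 40*G (E(G) = (5*G)*(6 + 2) = (5*G)*8 = 40*G)
t = 937*√38/38 (t = (33*28 + 13)/(√38) = (924 + 13)*(√38/38) = 937*(√38/38) = 937*√38/38 ≈ 152.00)
E(4*(-2)) + t = 40*(4*(-2)) + 937*√38/38 = 40*(-8) + 937*√38/38 = -320 + 937*√38/38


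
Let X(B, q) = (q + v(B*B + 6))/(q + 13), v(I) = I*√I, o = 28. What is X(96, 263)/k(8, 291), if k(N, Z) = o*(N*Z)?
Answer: 263/17990784 + 1537*√9222/2998464 ≈ 0.049240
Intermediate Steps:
v(I) = I^(3/2)
k(N, Z) = 28*N*Z (k(N, Z) = 28*(N*Z) = 28*N*Z)
X(B, q) = (q + (6 + B²)^(3/2))/(13 + q) (X(B, q) = (q + (B*B + 6)^(3/2))/(q + 13) = (q + (B² + 6)^(3/2))/(13 + q) = (q + (6 + B²)^(3/2))/(13 + q))
X(96, 263)/k(8, 291) = ((263 + (6 + 96²)^(3/2))/(13 + 263))/((28*8*291)) = ((263 + (6 + 9216)^(3/2))/276)/65184 = ((263 + 9222^(3/2))/276)*(1/65184) = ((263 + 9222*√9222)/276)*(1/65184) = (263/276 + 1537*√9222/46)*(1/65184) = 263/17990784 + 1537*√9222/2998464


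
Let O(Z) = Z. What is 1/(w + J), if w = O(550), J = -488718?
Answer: -1/488168 ≈ -2.0485e-6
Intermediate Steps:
w = 550
1/(w + J) = 1/(550 - 488718) = 1/(-488168) = -1/488168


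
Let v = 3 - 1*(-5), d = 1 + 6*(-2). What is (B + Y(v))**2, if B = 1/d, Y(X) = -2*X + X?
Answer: 7921/121 ≈ 65.463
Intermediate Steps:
d = -11 (d = 1 - 12 = -11)
v = 8 (v = 3 + 5 = 8)
Y(X) = -X
B = -1/11 (B = 1/(-11) = -1/11 ≈ -0.090909)
(B + Y(v))**2 = (-1/11 - 1*8)**2 = (-1/11 - 8)**2 = (-89/11)**2 = 7921/121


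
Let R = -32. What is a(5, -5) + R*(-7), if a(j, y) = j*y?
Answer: 199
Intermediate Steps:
a(5, -5) + R*(-7) = 5*(-5) - 32*(-7) = -25 + 224 = 199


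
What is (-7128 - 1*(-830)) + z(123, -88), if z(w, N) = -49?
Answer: -6347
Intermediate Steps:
(-7128 - 1*(-830)) + z(123, -88) = (-7128 - 1*(-830)) - 49 = (-7128 + 830) - 49 = -6298 - 49 = -6347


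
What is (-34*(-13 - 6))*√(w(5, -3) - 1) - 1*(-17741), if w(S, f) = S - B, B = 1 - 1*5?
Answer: 17741 + 1292*√2 ≈ 19568.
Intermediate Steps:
B = -4 (B = 1 - 5 = -4)
w(S, f) = 4 + S (w(S, f) = S - 1*(-4) = S + 4 = 4 + S)
(-34*(-13 - 6))*√(w(5, -3) - 1) - 1*(-17741) = (-34*(-13 - 6))*√((4 + 5) - 1) - 1*(-17741) = (-34*(-19))*√(9 - 1) + 17741 = 646*√8 + 17741 = 646*(2*√2) + 17741 = 1292*√2 + 17741 = 17741 + 1292*√2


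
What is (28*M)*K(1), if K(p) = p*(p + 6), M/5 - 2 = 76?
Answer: 76440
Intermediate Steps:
M = 390 (M = 10 + 5*76 = 10 + 380 = 390)
K(p) = p*(6 + p)
(28*M)*K(1) = (28*390)*(1*(6 + 1)) = 10920*(1*7) = 10920*7 = 76440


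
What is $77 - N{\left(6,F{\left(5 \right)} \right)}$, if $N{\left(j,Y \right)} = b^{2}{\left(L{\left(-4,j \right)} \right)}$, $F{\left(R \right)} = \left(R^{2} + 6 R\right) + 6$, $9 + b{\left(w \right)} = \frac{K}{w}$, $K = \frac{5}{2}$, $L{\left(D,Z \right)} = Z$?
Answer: $\frac{479}{144} \approx 3.3264$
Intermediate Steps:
$K = \frac{5}{2}$ ($K = 5 \cdot \frac{1}{2} = \frac{5}{2} \approx 2.5$)
$b{\left(w \right)} = -9 + \frac{5}{2 w}$
$F{\left(R \right)} = 6 + R^{2} + 6 R$
$N{\left(j,Y \right)} = \left(-9 + \frac{5}{2 j}\right)^{2}$
$77 - N{\left(6,F{\left(5 \right)} \right)} = 77 - \frac{\left(-5 + 18 \cdot 6\right)^{2}}{4 \cdot 36} = 77 - \frac{1}{4} \cdot \frac{1}{36} \left(-5 + 108\right)^{2} = 77 - \frac{1}{4} \cdot \frac{1}{36} \cdot 103^{2} = 77 - \frac{1}{4} \cdot \frac{1}{36} \cdot 10609 = 77 - \frac{10609}{144} = \frac{479}{144}$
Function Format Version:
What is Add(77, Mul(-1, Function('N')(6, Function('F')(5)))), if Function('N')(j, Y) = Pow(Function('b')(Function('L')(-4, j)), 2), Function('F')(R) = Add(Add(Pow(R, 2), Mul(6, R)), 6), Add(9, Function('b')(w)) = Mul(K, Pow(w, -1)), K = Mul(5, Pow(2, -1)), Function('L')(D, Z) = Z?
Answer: Rational(479, 144) ≈ 3.3264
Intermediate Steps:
K = Rational(5, 2) (K = Mul(5, Rational(1, 2)) = Rational(5, 2) ≈ 2.5000)
Function('b')(w) = Add(-9, Mul(Rational(5, 2), Pow(w, -1)))
Function('F')(R) = Add(6, Pow(R, 2), Mul(6, R))
Function('N')(j, Y) = Pow(Add(-9, Mul(Rational(5, 2), Pow(j, -1))), 2)
Add(77, Mul(-1, Function('N')(6, Function('F')(5)))) = Add(77, Mul(-1, Mul(Rational(1, 4), Pow(6, -2), Pow(Add(-5, Mul(18, 6)), 2)))) = Add(77, Mul(-1, Mul(Rational(1, 4), Rational(1, 36), Pow(Add(-5, 108), 2)))) = Add(77, Mul(-1, Mul(Rational(1, 4), Rational(1, 36), Pow(103, 2)))) = Add(77, Mul(-1, Mul(Rational(1, 4), Rational(1, 36), 10609))) = Add(77, Mul(-1, Rational(10609, 144))) = Add(77, Rational(-10609, 144)) = Rational(479, 144)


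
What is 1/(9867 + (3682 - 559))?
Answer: 1/12990 ≈ 7.6982e-5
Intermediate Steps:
1/(9867 + (3682 - 559)) = 1/(9867 + 3123) = 1/12990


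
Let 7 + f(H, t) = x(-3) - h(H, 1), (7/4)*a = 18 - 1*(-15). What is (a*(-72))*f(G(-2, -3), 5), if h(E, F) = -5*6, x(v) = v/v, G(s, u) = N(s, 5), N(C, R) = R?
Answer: -228096/7 ≈ -32585.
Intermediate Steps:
G(s, u) = 5
x(v) = 1
h(E, F) = -30
a = 132/7 (a = 4*(18 - 1*(-15))/7 = 4*(18 + 15)/7 = (4/7)*33 = 132/7 ≈ 18.857)
f(H, t) = 24 (f(H, t) = -7 + (1 - 1*(-30)) = -7 + (1 + 30) = -7 + 31 = 24)
(a*(-72))*f(G(-2, -3), 5) = ((132/7)*(-72))*24 = -9504/7*24 = -228096/7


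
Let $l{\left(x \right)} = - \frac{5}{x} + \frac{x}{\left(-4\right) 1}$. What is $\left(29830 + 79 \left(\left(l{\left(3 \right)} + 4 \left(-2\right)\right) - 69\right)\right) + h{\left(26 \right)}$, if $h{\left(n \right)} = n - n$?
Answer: $\frac{282673}{12} \approx 23556.0$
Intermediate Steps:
$l{\left(x \right)} = - \frac{5}{x} - \frac{x}{4}$ ($l{\left(x \right)} = - \frac{5}{x} + \frac{x}{-4} = - \frac{5}{x} + x \left(- \frac{1}{4}\right) = - \frac{5}{x} - \frac{x}{4}$)
$h{\left(n \right)} = 0$
$\left(29830 + 79 \left(\left(l{\left(3 \right)} + 4 \left(-2\right)\right) - 69\right)\right) + h{\left(26 \right)} = \left(29830 + 79 \left(\left(\left(- \frac{5}{3} - \frac{3}{4}\right) + 4 \left(-2\right)\right) - 69\right)\right) + 0 = \left(29830 + 79 \left(\left(\left(\left(-5\right) \frac{1}{3} - \frac{3}{4}\right) - 8\right) - 69\right)\right) + 0 = \left(29830 + 79 \left(\left(\left(- \frac{5}{3} - \frac{3}{4}\right) - 8\right) - 69\right)\right) + 0 = \left(29830 + 79 \left(\left(- \frac{29}{12} - 8\right) - 69\right)\right) + 0 = \left(29830 + 79 \left(- \frac{125}{12} - 69\right)\right) + 0 = \left(29830 + 79 \left(- \frac{953}{12}\right)\right) + 0 = \left(29830 - \frac{75287}{12}\right) + 0 = \frac{282673}{12} + 0 = \frac{282673}{12}$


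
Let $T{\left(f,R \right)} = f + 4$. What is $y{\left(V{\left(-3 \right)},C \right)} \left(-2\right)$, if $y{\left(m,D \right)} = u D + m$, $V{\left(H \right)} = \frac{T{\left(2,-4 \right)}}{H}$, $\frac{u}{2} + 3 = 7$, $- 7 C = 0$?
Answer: $4$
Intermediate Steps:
$C = 0$ ($C = \left(- \frac{1}{7}\right) 0 = 0$)
$T{\left(f,R \right)} = 4 + f$
$u = 8$ ($u = -6 + 2 \cdot 7 = -6 + 14 = 8$)
$V{\left(H \right)} = \frac{6}{H}$ ($V{\left(H \right)} = \frac{4 + 2}{H} = \frac{6}{H}$)
$y{\left(m,D \right)} = m + 8 D$ ($y{\left(m,D \right)} = 8 D + m = m + 8 D$)
$y{\left(V{\left(-3 \right)},C \right)} \left(-2\right) = \left(\frac{6}{-3} + 8 \cdot 0\right) \left(-2\right) = \left(6 \left(- \frac{1}{3}\right) + 0\right) \left(-2\right) = \left(-2 + 0\right) \left(-2\right) = \left(-2\right) \left(-2\right) = 4$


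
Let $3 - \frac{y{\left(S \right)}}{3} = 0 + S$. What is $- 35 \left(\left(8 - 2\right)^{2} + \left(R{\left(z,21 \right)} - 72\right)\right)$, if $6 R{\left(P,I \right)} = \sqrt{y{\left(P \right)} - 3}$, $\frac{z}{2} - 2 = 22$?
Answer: $1260 - \frac{35 i \sqrt{138}}{6} \approx 1260.0 - 68.526 i$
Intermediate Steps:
$z = 48$ ($z = 4 + 2 \cdot 22 = 4 + 44 = 48$)
$y{\left(S \right)} = 9 - 3 S$ ($y{\left(S \right)} = 9 - 3 \left(0 + S\right) = 9 - 3 S$)
$R{\left(P,I \right)} = \frac{\sqrt{6 - 3 P}}{6}$ ($R{\left(P,I \right)} = \frac{\sqrt{\left(9 - 3 P\right) - 3}}{6} = \frac{\sqrt{6 - 3 P}}{6}$)
$- 35 \left(\left(8 - 2\right)^{2} + \left(R{\left(z,21 \right)} - 72\right)\right) = - 35 \left(\left(8 - 2\right)^{2} + \left(\frac{\sqrt{6 - 144}}{6} - 72\right)\right) = - 35 \left(6^{2} - \left(72 - \frac{\sqrt{6 - 144}}{6}\right)\right) = - 35 \left(36 - \left(72 - \frac{\sqrt{-138}}{6}\right)\right) = - 35 \left(36 - \left(72 - \frac{i \sqrt{138}}{6}\right)\right) = - 35 \left(-36 + \frac{i \sqrt{138}}{6}\right) = 1260 - \frac{35 i \sqrt{138}}{6}$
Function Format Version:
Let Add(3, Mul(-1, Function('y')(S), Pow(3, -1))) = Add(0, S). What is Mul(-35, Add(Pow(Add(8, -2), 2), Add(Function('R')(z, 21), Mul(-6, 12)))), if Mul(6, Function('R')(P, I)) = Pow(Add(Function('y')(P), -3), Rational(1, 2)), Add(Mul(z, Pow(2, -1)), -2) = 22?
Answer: Add(1260, Mul(Rational(-35, 6), I, Pow(138, Rational(1, 2)))) ≈ Add(1260.0, Mul(-68.526, I))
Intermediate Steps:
z = 48 (z = Add(4, Mul(2, 22)) = Add(4, 44) = 48)
Function('y')(S) = Add(9, Mul(-3, S)) (Function('y')(S) = Add(9, Mul(-3, Add(0, S))) = Add(9, Mul(-3, S)))
Function('R')(P, I) = Mul(Rational(1, 6), Pow(Add(6, Mul(-3, P)), Rational(1, 2))) (Function('R')(P, I) = Mul(Rational(1, 6), Pow(Add(Add(9, Mul(-3, P)), -3), Rational(1, 2))) = Mul(Rational(1, 6), Pow(Add(6, Mul(-3, P)), Rational(1, 2))))
Mul(-35, Add(Pow(Add(8, -2), 2), Add(Function('R')(z, 21), Mul(-6, 12)))) = Mul(-35, Add(Pow(Add(8, -2), 2), Add(Mul(Rational(1, 6), Pow(Add(6, Mul(-3, 48)), Rational(1, 2))), Mul(-6, 12)))) = Mul(-35, Add(Pow(6, 2), Add(Mul(Rational(1, 6), Pow(Add(6, -144), Rational(1, 2))), -72))) = Mul(-35, Add(36, Add(Mul(Rational(1, 6), Pow(-138, Rational(1, 2))), -72))) = Mul(-35, Add(36, Add(Mul(Rational(1, 6), Mul(I, Pow(138, Rational(1, 2)))), -72))) = Mul(-35, Add(36, Add(Mul(Rational(1, 6), I, Pow(138, Rational(1, 2))), -72))) = Mul(-35, Add(36, Add(-72, Mul(Rational(1, 6), I, Pow(138, Rational(1, 2)))))) = Mul(-35, Add(-36, Mul(Rational(1, 6), I, Pow(138, Rational(1, 2))))) = Add(1260, Mul(Rational(-35, 6), I, Pow(138, Rational(1, 2))))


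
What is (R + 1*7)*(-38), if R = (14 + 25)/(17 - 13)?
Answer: -1273/2 ≈ -636.50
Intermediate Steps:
R = 39/4 ≈ 9.7500
(R + 1*7)*(-38) = (39/4 + 1*7)*(-38) = (39/4 + 7)*(-38) = (67/4)*(-38) = -1273/2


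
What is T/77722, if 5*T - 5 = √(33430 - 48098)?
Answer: 1/77722 + I*√3667/194305 ≈ 1.2866e-5 + 0.00031165*I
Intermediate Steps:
T = 1 + 2*I*√3667/5 (T = 1 + √(33430 - 48098)/5 = 1 + √(-14668)/5 = 1 + (2*I*√3667)/5 = 1 + 2*I*√3667/5 ≈ 1.0 + 24.222*I)
T/77722 = (1 + 2*I*√3667/5)/77722 = (1 + 2*I*√3667/5)*(1/77722) = 1/77722 + I*√3667/194305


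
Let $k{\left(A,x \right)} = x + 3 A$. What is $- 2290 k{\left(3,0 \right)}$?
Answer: $-20610$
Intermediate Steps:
$- 2290 k{\left(3,0 \right)} = - 2290 \left(0 + 3 \cdot 3\right) = - 2290 \left(0 + 9\right) = \left(-2290\right) 9 = -20610$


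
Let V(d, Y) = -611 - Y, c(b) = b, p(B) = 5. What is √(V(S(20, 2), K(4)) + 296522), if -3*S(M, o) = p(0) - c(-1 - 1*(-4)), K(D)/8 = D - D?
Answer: 21*√671 ≈ 543.98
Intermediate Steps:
K(D) = 0 (K(D) = 8*(D - D) = 8*0 = 0)
S(M, o) = -⅔ (S(M, o) = -(5 - (-1 - 1*(-4)))/3 = -(5 - (-1 + 4))/3 = -(5 - 1*3)/3 = -(5 - 3)/3 = -⅓*2 = -⅔)
√(V(S(20, 2), K(4)) + 296522) = √((-611 - 1*0) + 296522) = √((-611 + 0) + 296522) = √(-611 + 296522) = √295911 = 21*√671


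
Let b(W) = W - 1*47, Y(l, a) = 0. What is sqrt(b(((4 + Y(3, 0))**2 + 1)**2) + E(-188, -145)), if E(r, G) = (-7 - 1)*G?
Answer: sqrt(1402) ≈ 37.443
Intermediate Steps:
E(r, G) = -8*G
b(W) = -47 + W (b(W) = W - 47 = -47 + W)
sqrt(b(((4 + Y(3, 0))**2 + 1)**2) + E(-188, -145)) = sqrt((-47 + ((4 + 0)**2 + 1)**2) - 8*(-145)) = sqrt((-47 + (4**2 + 1)**2) + 1160) = sqrt((-47 + (16 + 1)**2) + 1160) = sqrt((-47 + 17**2) + 1160) = sqrt((-47 + 289) + 1160) = sqrt(242 + 1160) = sqrt(1402)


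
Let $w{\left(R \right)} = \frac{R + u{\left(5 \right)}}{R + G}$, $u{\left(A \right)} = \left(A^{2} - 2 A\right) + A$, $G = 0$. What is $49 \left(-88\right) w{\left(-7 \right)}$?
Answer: $8008$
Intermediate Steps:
$u{\left(A \right)} = A^{2} - A$
$w{\left(R \right)} = \frac{20 + R}{R}$ ($w{\left(R \right)} = \frac{R + 5 \left(-1 + 5\right)}{R + 0} = \frac{R + 5 \cdot 4}{R} = \frac{R + 20}{R} = \frac{20 + R}{R}$)
$49 \left(-88\right) w{\left(-7 \right)} = 49 \left(-88\right) \frac{20 - 7}{-7} = - 4312 \left(\left(- \frac{1}{7}\right) 13\right) = \left(-4312\right) \left(- \frac{13}{7}\right) = 8008$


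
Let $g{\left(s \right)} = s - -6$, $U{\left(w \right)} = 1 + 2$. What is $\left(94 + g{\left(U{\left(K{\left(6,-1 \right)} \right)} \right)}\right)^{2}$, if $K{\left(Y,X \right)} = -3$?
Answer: $10609$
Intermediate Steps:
$U{\left(w \right)} = 3$
$g{\left(s \right)} = 6 + s$ ($g{\left(s \right)} = s + 6 = 6 + s$)
$\left(94 + g{\left(U{\left(K{\left(6,-1 \right)} \right)} \right)}\right)^{2} = \left(94 + \left(6 + 3\right)\right)^{2} = \left(94 + 9\right)^{2} = 103^{2} = 10609$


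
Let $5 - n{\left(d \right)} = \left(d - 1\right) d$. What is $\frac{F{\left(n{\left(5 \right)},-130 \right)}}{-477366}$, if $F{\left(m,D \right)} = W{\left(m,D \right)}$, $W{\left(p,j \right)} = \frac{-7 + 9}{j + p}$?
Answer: $\frac{1}{34609035} \approx 2.8894 \cdot 10^{-8}$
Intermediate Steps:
$n{\left(d \right)} = 5 - d \left(-1 + d\right)$ ($n{\left(d \right)} = 5 - \left(d - 1\right) d = 5 - \left(-1 + d\right) d = 5 - d \left(-1 + d\right)$)
$W{\left(p,j \right)} = \frac{2}{j + p}$
$F{\left(m,D \right)} = \frac{2}{D + m}$
$\frac{F{\left(n{\left(5 \right)},-130 \right)}}{-477366} = \frac{2 \frac{1}{-130 + \left(5 + 5 - 5^{2}\right)}}{-477366} = \frac{2}{-130 + \left(5 + 5 - 25\right)} \left(- \frac{1}{477366}\right) = \frac{2}{-130 - 15} \left(- \frac{1}{477366}\right) = \frac{2}{-145} \left(- \frac{1}{477366}\right) = 2 \left(- \frac{1}{145}\right) \left(- \frac{1}{477366}\right) = \left(- \frac{2}{145}\right) \left(- \frac{1}{477366}\right) = \frac{1}{34609035}$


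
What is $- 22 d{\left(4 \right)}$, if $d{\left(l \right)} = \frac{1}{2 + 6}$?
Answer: $- \frac{11}{4} \approx -2.75$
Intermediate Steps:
$d{\left(l \right)} = \frac{1}{8}$
$- 22 d{\left(4 \right)} = \left(-22\right) \frac{1}{8} = - \frac{11}{4}$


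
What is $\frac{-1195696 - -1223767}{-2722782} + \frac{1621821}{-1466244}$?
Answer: $- \frac{247612442297}{221792376156} \approx -1.1164$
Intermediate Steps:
$\frac{-1195696 - -1223767}{-2722782} + \frac{1621821}{-1466244} = \left(-1195696 + 1223767\right) \left(- \frac{1}{2722782}\right) + 1621821 \left(- \frac{1}{1466244}\right) = 28071 \left(- \frac{1}{2722782}\right) - \frac{540607}{488748} = - \frac{9357}{907594} - \frac{540607}{488748} = - \frac{247612442297}{221792376156}$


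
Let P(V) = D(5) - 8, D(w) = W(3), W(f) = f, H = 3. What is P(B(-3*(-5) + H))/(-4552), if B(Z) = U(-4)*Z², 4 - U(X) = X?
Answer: 5/4552 ≈ 0.0010984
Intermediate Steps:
U(X) = 4 - X
D(w) = 3
B(Z) = 8*Z² (B(Z) = (4 - 1*(-4))*Z² = (4 + 4)*Z² = 8*Z²)
P(V) = -5 (P(V) = 3 - 8 = -5)
P(B(-3*(-5) + H))/(-4552) = -5/(-4552) = -5*(-1/4552) = 5/4552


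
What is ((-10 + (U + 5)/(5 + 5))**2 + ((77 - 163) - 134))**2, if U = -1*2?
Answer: 158533281/10000 ≈ 15853.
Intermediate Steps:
U = -2
((-10 + (U + 5)/(5 + 5))**2 + ((77 - 163) - 134))**2 = ((-10 + (-2 + 5)/(5 + 5))**2 + ((77 - 163) - 134))**2 = ((-10 + 3/10)**2 + (-86 - 134))**2 = ((-10 + 3*(1/10))**2 - 220)**2 = ((-10 + 3/10)**2 - 220)**2 = ((-97/10)**2 - 220)**2 = (9409/100 - 220)**2 = (-12591/100)**2 = 158533281/10000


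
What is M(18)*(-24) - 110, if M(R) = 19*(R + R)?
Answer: -16526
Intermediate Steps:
M(R) = 38*R (M(R) = 19*(2*R) = 38*R)
M(18)*(-24) - 110 = (38*18)*(-24) - 110 = 684*(-24) - 110 = -16416 - 110 = -16526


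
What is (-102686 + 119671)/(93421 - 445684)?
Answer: -16985/352263 ≈ -0.048217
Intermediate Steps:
(-102686 + 119671)/(93421 - 445684) = 16985/(-352263) = 16985*(-1/352263) = -16985/352263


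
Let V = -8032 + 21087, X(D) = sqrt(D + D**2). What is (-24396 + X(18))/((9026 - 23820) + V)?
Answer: 24396/1739 - 3*sqrt(38)/1739 ≈ 14.018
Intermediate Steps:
V = 13055
(-24396 + X(18))/((9026 - 23820) + V) = (-24396 + sqrt(18*(1 + 18)))/((9026 - 23820) + 13055) = (-24396 + sqrt(18*19))/(-14794 + 13055) = (-24396 + sqrt(342))/(-1739) = (-24396 + 3*sqrt(38))*(-1/1739) = 24396/1739 - 3*sqrt(38)/1739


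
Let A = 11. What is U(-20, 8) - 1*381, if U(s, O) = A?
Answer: -370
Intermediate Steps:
U(s, O) = 11
U(-20, 8) - 1*381 = 11 - 1*381 = 11 - 381 = -370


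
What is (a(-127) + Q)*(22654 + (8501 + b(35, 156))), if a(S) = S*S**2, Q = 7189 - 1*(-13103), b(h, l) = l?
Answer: -63501557301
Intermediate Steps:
Q = 20292 (Q = 7189 + 13103 = 20292)
a(S) = S**3
(a(-127) + Q)*(22654 + (8501 + b(35, 156))) = ((-127)**3 + 20292)*(22654 + (8501 + 156)) = (-2048383 + 20292)*(22654 + 8657) = -2028091*31311 = -63501557301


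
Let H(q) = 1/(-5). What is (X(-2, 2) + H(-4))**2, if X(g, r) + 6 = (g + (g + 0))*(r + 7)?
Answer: 44521/25 ≈ 1780.8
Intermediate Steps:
H(q) = -1/5
X(g, r) = -6 + 2*g*(7 + r) (X(g, r) = -6 + (g + (g + 0))*(r + 7) = -6 + (g + g)*(7 + r) = -6 + (2*g)*(7 + r) = -6 + 2*g*(7 + r))
(X(-2, 2) + H(-4))**2 = ((-6 + 14*(-2) + 2*(-2)*2) - 1/5)**2 = ((-6 - 28 - 8) - 1/5)**2 = (-42 - 1/5)**2 = (-211/5)**2 = 44521/25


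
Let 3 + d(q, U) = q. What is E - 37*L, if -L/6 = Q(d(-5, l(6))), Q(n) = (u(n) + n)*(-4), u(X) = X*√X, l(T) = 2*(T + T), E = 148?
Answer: 7252 + 14208*I*√2 ≈ 7252.0 + 20093.0*I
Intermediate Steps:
l(T) = 4*T (l(T) = 2*(2*T) = 4*T)
u(X) = X^(3/2)
d(q, U) = -3 + q
Q(n) = -4*n - 4*n^(3/2) (Q(n) = (n^(3/2) + n)*(-4) = (n + n^(3/2))*(-4) = -4*n - 4*n^(3/2))
L = -192 - 384*I*√2 (L = -6*(-4*(-3 - 5) - 4*(-3 - 5)^(3/2)) = -6*(-4*(-8) - (-64)*I*√2) = -6*(32 - (-64)*I*√2) = -6*(32 + 64*I*√2) = -192 - 384*I*√2 ≈ -192.0 - 543.06*I)
E - 37*L = 148 - 37*(-192 - 384*I*√2) = 148 + (7104 + 14208*I*√2) = 7252 + 14208*I*√2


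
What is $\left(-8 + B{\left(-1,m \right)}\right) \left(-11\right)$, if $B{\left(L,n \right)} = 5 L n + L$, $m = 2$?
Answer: $209$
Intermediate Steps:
$B{\left(L,n \right)} = L + 5 L n$ ($B{\left(L,n \right)} = 5 L n + L = L + 5 L n$)
$\left(-8 + B{\left(-1,m \right)}\right) \left(-11\right) = \left(-8 - \left(1 + 5 \cdot 2\right)\right) \left(-11\right) = \left(-8 - \left(1 + 10\right)\right) \left(-11\right) = \left(-8 - 11\right) \left(-11\right) = \left(-19\right) \left(-11\right) = 209$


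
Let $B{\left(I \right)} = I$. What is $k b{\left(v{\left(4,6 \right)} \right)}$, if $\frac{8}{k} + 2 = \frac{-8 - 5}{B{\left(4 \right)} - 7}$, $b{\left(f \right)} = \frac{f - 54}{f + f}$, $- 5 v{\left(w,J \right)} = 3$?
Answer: $156$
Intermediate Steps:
$v{\left(w,J \right)} = - \frac{3}{5}$ ($v{\left(w,J \right)} = \left(- \frac{1}{5}\right) 3 = - \frac{3}{5}$)
$b{\left(f \right)} = \frac{-54 + f}{2 f}$
$k = \frac{24}{7}$ ($k = \frac{8}{-2 + \frac{-8 - 5}{4 - 7}} = \frac{8}{-2 - \frac{13}{-3}} = \frac{8}{-2 - - \frac{13}{3}} = \frac{8}{-2 + \frac{13}{3}} = \frac{8}{\frac{7}{3}} = 8 \cdot \frac{3}{7} = \frac{24}{7} \approx 3.4286$)
$k b{\left(v{\left(4,6 \right)} \right)} = \frac{24 \frac{-54 - \frac{3}{5}}{2 \left(- \frac{3}{5}\right)}}{7} = \frac{24 \cdot \frac{1}{2} \left(- \frac{5}{3}\right) \left(- \frac{273}{5}\right)}{7} = \frac{24}{7} \cdot \frac{91}{2} = 156$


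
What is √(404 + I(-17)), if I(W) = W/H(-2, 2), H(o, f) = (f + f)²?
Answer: √6447/4 ≈ 20.073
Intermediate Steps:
H(o, f) = 4*f² (H(o, f) = (2*f)² = 4*f²)
I(W) = W/16 (I(W) = W/((4*2²)) = W/((4*4)) = W/16)
√(404 + I(-17)) = √(404 + (1/16)*(-17)) = √(404 - 17/16) = √(6447/16) = √6447/4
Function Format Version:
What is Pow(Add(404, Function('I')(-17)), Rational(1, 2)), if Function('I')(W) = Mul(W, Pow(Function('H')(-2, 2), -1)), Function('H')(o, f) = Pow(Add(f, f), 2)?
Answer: Mul(Rational(1, 4), Pow(6447, Rational(1, 2))) ≈ 20.073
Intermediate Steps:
Function('H')(o, f) = Mul(4, Pow(f, 2)) (Function('H')(o, f) = Pow(Mul(2, f), 2) = Mul(4, Pow(f, 2)))
Function('I')(W) = Mul(Rational(1, 16), W) (Function('I')(W) = Mul(W, Pow(Mul(4, Pow(2, 2)), -1)) = Mul(W, Pow(Mul(4, 4), -1)) = Mul(W, Pow(16, -1)) = Mul(W, Rational(1, 16)) = Mul(Rational(1, 16), W))
Pow(Add(404, Function('I')(-17)), Rational(1, 2)) = Pow(Add(404, Mul(Rational(1, 16), -17)), Rational(1, 2)) = Pow(Add(404, Rational(-17, 16)), Rational(1, 2)) = Pow(Rational(6447, 16), Rational(1, 2)) = Mul(Rational(1, 4), Pow(6447, Rational(1, 2)))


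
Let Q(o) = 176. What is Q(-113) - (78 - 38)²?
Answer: -1424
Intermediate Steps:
Q(-113) - (78 - 38)² = 176 - (78 - 38)² = 176 - 1*40² = 176 - 1*1600 = 176 - 1600 = -1424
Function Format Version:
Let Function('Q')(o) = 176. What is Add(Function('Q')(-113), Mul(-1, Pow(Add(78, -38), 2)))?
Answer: -1424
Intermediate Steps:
Add(Function('Q')(-113), Mul(-1, Pow(Add(78, -38), 2))) = Add(176, Mul(-1, Pow(Add(78, -38), 2))) = Add(176, Mul(-1, Pow(40, 2))) = Add(176, Mul(-1, 1600)) = Add(176, -1600) = -1424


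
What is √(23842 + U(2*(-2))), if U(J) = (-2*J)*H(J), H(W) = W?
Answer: √23810 ≈ 154.30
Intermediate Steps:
U(J) = -2*J² (U(J) = (-2*J)*J = -2*J²)
√(23842 + U(2*(-2))) = √(23842 - 2*(2*(-2))²) = √(23842 - 2*(-4)²) = √(23842 - 2*16) = √(23842 - 32) = √23810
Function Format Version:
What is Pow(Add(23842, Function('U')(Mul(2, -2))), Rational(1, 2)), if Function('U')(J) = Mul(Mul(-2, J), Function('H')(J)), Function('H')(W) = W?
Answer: Pow(23810, Rational(1, 2)) ≈ 154.30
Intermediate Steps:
Function('U')(J) = Mul(-2, Pow(J, 2)) (Function('U')(J) = Mul(Mul(-2, J), J) = Mul(-2, Pow(J, 2)))
Pow(Add(23842, Function('U')(Mul(2, -2))), Rational(1, 2)) = Pow(Add(23842, Mul(-2, Pow(Mul(2, -2), 2))), Rational(1, 2)) = Pow(Add(23842, Mul(-2, Pow(-4, 2))), Rational(1, 2)) = Pow(Add(23842, Mul(-2, 16)), Rational(1, 2)) = Pow(Add(23842, -32), Rational(1, 2)) = Pow(23810, Rational(1, 2))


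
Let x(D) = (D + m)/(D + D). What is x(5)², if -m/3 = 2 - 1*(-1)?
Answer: 4/25 ≈ 0.16000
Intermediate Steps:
m = -9 (m = -3*(2 - 1*(-1)) = -3*(2 + 1) = -3*3 = -9)
x(D) = (-9 + D)/(2*D) (x(D) = (D - 9)/(D + D) = (-9 + D)/((2*D)) = (-9 + D)*(1/(2*D)) = (-9 + D)/(2*D))
x(5)² = ((½)*(-9 + 5)/5)² = ((½)*(⅕)*(-4))² = (-⅖)² = 4/25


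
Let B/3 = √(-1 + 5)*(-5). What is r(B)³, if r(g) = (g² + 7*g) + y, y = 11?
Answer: 344472101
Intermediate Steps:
B = -30 (B = 3*(√(-1 + 5)*(-5)) = 3*(√4*(-5)) = 3*(2*(-5)) = 3*(-10) = -30)
r(g) = 11 + g² + 7*g (r(g) = (g² + 7*g) + 11 = 11 + g² + 7*g)
r(B)³ = (11 + (-30)² + 7*(-30))³ = (11 + 900 - 210)³ = 701³ = 344472101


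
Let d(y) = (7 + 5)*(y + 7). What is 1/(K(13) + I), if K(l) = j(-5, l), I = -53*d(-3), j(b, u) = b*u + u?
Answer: -1/2596 ≈ -0.00038521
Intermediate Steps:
d(y) = 84 + 12*y (d(y) = 12*(7 + y) = 84 + 12*y)
j(b, u) = u + b*u
I = -2544 (I = -53*(84 + 12*(-3)) = -53*(84 - 36) = -53*48 = -2544)
K(l) = -4*l (K(l) = l*(1 - 5) = l*(-4) = -4*l)
1/(K(13) + I) = 1/(-4*13 - 2544) = 1/(-52 - 2544) = 1/(-2596) = -1/2596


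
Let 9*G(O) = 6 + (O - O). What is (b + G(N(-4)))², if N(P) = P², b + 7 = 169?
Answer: 238144/9 ≈ 26460.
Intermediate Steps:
b = 162 (b = -7 + 169 = 162)
G(O) = ⅔ (G(O) = (6 + (O - O))/9 = (6 + 0)/9 = (⅑)*6 = ⅔)
(b + G(N(-4)))² = (162 + ⅔)² = (488/3)² = 238144/9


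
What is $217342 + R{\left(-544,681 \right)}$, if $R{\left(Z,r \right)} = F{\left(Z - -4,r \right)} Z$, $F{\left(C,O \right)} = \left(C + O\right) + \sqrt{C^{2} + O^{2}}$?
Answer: $140638 - 1632 \sqrt{83929} \approx -3.3216 \cdot 10^{5}$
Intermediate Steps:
$F{\left(C,O \right)} = C + O + \sqrt{C^{2} + O^{2}}$
$R{\left(Z,r \right)} = Z \left(4 + Z + r + \sqrt{r^{2} + \left(4 + Z\right)^{2}}\right)$ ($R{\left(Z,r \right)} = \left(\left(Z - -4\right) + r + \sqrt{\left(Z - -4\right)^{2} + r^{2}}\right) Z = \left(\left(Z + 4\right) + r + \sqrt{\left(Z + 4\right)^{2} + r^{2}}\right) Z = \left(\left(4 + Z\right) + r + \sqrt{\left(4 + Z\right)^{2} + r^{2}}\right) Z = \left(\left(4 + Z\right) + r + \sqrt{r^{2} + \left(4 + Z\right)^{2}}\right) Z = \left(4 + Z + r + \sqrt{r^{2} + \left(4 + Z\right)^{2}}\right) Z = Z \left(4 + Z + r + \sqrt{r^{2} + \left(4 + Z\right)^{2}}\right)$)
$217342 + R{\left(-544,681 \right)} = 217342 - 544 \left(4 - 544 + 681 + \sqrt{681^{2} + \left(4 - 544\right)^{2}}\right) = 217342 - 544 \left(4 - 544 + 681 + \sqrt{463761 + \left(-540\right)^{2}}\right) = 217342 - 544 \left(4 - 544 + 681 + \sqrt{463761 + 291600}\right) = 217342 - 544 \left(4 - 544 + 681 + \sqrt{755361}\right) = 217342 - 544 \left(4 - 544 + 681 + 3 \sqrt{83929}\right) = 217342 - 544 \left(141 + 3 \sqrt{83929}\right) = 217342 - \left(76704 + 1632 \sqrt{83929}\right) = 140638 - 1632 \sqrt{83929}$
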